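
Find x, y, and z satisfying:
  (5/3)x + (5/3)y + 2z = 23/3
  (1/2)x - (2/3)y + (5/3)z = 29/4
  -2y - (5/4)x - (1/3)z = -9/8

x = 5/2, y = -3/2, z = 3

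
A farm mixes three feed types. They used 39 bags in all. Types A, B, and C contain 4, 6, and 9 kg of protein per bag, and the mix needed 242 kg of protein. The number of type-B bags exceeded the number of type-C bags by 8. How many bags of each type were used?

type-A bags: 11, type-B bags: 18, type-C bags: 10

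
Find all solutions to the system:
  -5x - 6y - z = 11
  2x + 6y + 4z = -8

Row-reduce:
R1 ← R1 / (-5).
R2 ← R2 − 2·R1.
R2 ← R2 / (18/5).
R1 ← R1 − 6/5·R2.
Rank is 2 with 3 unknowns, leaving z free.

infinitely many solutions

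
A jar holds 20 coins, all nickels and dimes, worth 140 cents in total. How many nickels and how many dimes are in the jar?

nickels: 12, dimes: 8

Let n = nickels, d = dimes.
  n + d = 20
  5n + 10d = 140
From equation 1: n = 20 − d.
Substitute into equation 2 and solve: d = 8.
Then n = 12.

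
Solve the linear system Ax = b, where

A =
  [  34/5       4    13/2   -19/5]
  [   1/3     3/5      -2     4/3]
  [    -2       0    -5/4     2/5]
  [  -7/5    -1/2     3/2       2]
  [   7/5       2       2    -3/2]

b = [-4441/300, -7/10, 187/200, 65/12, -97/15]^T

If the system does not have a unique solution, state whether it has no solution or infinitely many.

x_1 = -1/2, x_2 = -7/3, x_3 = 1/2, x_4 = 7/5

Row-reduce the augmented matrix:
R1 ← R1 / (34/5).
R2 ← R2 − 1/3·R1.
R3 ← R3 + 2·R1.
R4 ← R4 + 7/5·R1.
R5 ← R5 − 7/5·R1.
R2 ← R2 / (103/255).
R1 ← R1 − 10/17·R2.
R3 ← R3 − 20/17·R2.
R4 ← R4 − 11/34·R2.
R5 ← R5 − 20/17·R2.
R3 ← R3 / (3055/412).
R1 ← R1 − 1785/412·R3.
R2 ← R2 + 2365/412·R3.
R4 ← R4 − 3869/824·R3.
R5 ← R5 − 3055/412·R3.
R4 ← R4 / (199039/61100).
R1 ← R1 − 1427/6110·R4.
R2 ← R2 + 1343/6110·R4.
R3 ← R3 + 10596/15275·R4.
R5 reduces to 0 = 0, so the extra equation is consistent.
Reading off the reduced rows gives x_1 = -1/2, x_2 = -7/3, x_3 = 1/2, x_4 = 7/5.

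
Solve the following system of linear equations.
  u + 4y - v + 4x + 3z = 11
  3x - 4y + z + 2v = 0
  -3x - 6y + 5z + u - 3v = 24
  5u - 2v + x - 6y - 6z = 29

Row-reduce:
R1 ← R1 / (4).
R2 ← R2 − 3·R1.
R3 ← R3 + 3·R1.
R4 ← R4 − 1·R1.
R2 ← R2 / (-7).
R1 ← R1 − 1·R2.
R3 ← R3 + 3·R2.
R4 ← R4 + 7·R2.
R3 ← R3 / (109/14).
R1 ← R1 − 4/7·R3.
R2 ← R2 − 5/28·R3.
R4 ← R4 + 11/2·R3.
R4 ← R4 / (759/109).
R1 ← R1 + 1/109·R4.
R2 ← R2 − 13/218·R4.
R3 ← R3 − 29/109·R4.
Rank is 4 with 5 unknowns, leaving v free.

infinitely many solutions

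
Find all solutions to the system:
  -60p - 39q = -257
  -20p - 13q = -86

Row-reduce:
R1 ← R1 / (-60).
R2 ← R2 + 20·R1.
Row 2 reduces to 0 = -1/3, a contradiction. The system is inconsistent.

no solution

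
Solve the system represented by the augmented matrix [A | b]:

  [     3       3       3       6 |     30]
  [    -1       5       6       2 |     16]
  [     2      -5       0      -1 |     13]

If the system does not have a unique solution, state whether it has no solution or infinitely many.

Row-reduce:
R1 ← R1 / (3).
R2 ← R2 + 1·R1.
R3 ← R3 − 2·R1.
R2 ← R2 / (6).
R1 ← R1 − 1·R2.
R3 ← R3 + 7·R2.
R3 ← R3 / (37/6).
R1 ← R1 + 1/6·R3.
R2 ← R2 − 7/6·R3.
Rank is 3 with 4 unknowns, leaving x_4 free.

infinitely many solutions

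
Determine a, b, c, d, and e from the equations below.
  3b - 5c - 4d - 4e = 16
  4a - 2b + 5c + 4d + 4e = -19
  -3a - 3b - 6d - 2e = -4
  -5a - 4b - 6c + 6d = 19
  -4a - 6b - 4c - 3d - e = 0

a = -1, b = 1, c = -1, d = 2, e = -4

Row-reduce the augmented matrix:
Swap R1 and R2.
R1 ← R1 / (4).
R3 ← R3 + 3·R1.
R4 ← R4 + 5·R1.
R5 ← R5 + 4·R1.
R2 ← R2 / (3).
R1 ← R1 + 1/2·R2.
R3 ← R3 + 9/2·R2.
R4 ← R4 + 13/2·R2.
R5 ← R5 + 8·R2.
R3 ← R3 / (-15/4).
R1 ← R1 − 5/12·R3.
R2 ← R2 + 5/3·R3.
R4 ← R4 + 127/12·R3.
R5 ← R5 + 37/3·R3.
R4 ← R4 / (416/15).
R1 ← R1 + 2/3·R4.
R2 ← R2 − 8/3·R4.
R3 ← R3 − 12/5·R4.
R5 ← R5 − 299/15·R4.
R5 ← R5 / (61/48).
R1 ← R1 − 3/104·R5.
R2 ← R2 + 3/26·R5.
R3 ← R3 − 67/156·R5.
R4 ← R4 − 235/624·R5.
Reading off the reduced rows gives a = -1, b = 1, c = -1, d = 2, e = -4.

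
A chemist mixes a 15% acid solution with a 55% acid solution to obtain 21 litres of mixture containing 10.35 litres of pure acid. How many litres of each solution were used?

Let a = litres of solution A, b = litres of solution B.
  a + b = 21
  (3/20)a + (11/20)b = 207/20
Row-reduce the augmented matrix:
R2 ← R2 − 3/20·R1.
R2 ← R2 / (2/5).
R1 ← R1 − 1·R2.
Reading off the reduced rows gives a = 3, b = 18.

litres of solution A: 3, litres of solution B: 18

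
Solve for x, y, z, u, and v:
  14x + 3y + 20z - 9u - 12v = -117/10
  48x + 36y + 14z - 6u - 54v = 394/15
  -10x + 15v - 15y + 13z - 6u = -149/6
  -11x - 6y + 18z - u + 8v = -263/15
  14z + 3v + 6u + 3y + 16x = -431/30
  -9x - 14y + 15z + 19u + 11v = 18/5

Row-reduce the augmented matrix:
R1 ← R1 / (14).
R2 ← R2 − 48·R1.
R3 ← R3 + 10·R1.
R4 ← R4 + 11·R1.
R5 ← R5 − 16·R1.
R6 ← R6 + 9·R1.
R2 ← R2 / (180/7).
R1 ← R1 − 3/14·R2.
R3 ← R3 + 90/7·R2.
R4 ← R4 + 51/14·R2.
R5 ← R5 + 3/7·R2.
R6 ← R6 + 169/14·R2.
Swap R3 and R4.
R3 ← R3 / (1559/60).
R1 ← R1 − 113/60·R3.
R2 ← R2 + 191/90·R3.
R5 ← R5 + 293/30·R3.
R6 ← R6 − 403/180·R3.
Swap R4 and R5.
R4 ← R4 / (23369/1559).
R1 ← R1 + 811/1559·R4.
R2 ← R2 − 2783/4677·R4.
R3 ← R3 + 273/1559·R4.
R6 ← R6 − 118213/4677·R4.
Swap R5 and R6.
R5 ← R5 / (-659755/23369).
R1 ← R1 − 369/23369·R5.
R2 ← R2 + 32061/23369·R5.
R3 ← R3 − 1248/23369·R5.
R4 ← R4 − 23819/23369·R5.
R6 reduces to 0 = 0, so the extra equation is consistent.
Reading off the reduced rows gives x = -1/3, y = -1/2, z = -2/3, u = 1, v = -7/5.

x = -1/3, y = -1/2, z = -2/3, u = 1, v = -7/5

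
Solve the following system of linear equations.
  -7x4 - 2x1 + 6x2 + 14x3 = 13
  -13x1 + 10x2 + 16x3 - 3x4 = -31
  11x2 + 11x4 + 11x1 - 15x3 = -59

Row-reduce:
R1 ← R1 / (-2).
R2 ← R2 + 13·R1.
R3 ← R3 − 11·R1.
R2 ← R2 / (-29).
R1 ← R1 + 3·R2.
R3 ← R3 − 44·R2.
R3 ← R3 / (-1502/29).
R1 ← R1 − 22/29·R3.
R2 ← R2 − 75/29·R3.
Rank is 3 with 4 unknowns, leaving x4 free.

infinitely many solutions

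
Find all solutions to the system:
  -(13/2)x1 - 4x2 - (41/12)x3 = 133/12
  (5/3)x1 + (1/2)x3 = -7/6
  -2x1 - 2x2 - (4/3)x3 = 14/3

infinitely many solutions

Row-reduce:
R1 ← R1 / (-13/2).
R2 ← R2 − 5/3·R1.
R3 ← R3 + 2·R1.
R2 ← R2 / (-40/39).
R1 ← R1 − 8/13·R2.
R3 ← R3 + 10/13·R2.
Rank is 2 with 3 unknowns, leaving x3 free.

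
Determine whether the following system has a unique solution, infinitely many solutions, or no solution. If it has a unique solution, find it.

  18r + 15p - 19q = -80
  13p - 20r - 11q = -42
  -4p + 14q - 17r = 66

p = 1, q = 5, r = 0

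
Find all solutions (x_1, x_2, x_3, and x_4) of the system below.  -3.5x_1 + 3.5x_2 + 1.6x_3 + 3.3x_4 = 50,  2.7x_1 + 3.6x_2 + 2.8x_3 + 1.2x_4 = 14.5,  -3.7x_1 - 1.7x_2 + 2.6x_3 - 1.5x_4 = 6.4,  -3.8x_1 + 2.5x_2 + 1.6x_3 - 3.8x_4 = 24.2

x_1 = -5, x_2 = 6, x_3 = 1, x_4 = 3

Row-reduce the augmented matrix:
R1 ← R1 / (-7/2).
R2 ← R2 − 27/10·R1.
R3 ← R3 + 37/10·R1.
R4 ← R4 + 19/5·R1.
R2 ← R2 / (63/10).
R1 ← R1 + 1·R2.
R3 ← R3 + 27/5·R2.
R4 ← R4 + 13/10·R2.
R3 ← R3 / (5349/1225).
R1 ← R1 − 404/2205·R3.
R2 ← R2 − 1412/2205·R3.
R4 ← R4 − 7666/11025·R3.
R4 ← R4 / (-112807/17830).
R1 ← R1 + 488/1783·R4.
R2 ← R2 − 1525/1783·R4.
R3 ← R3 + 726/1783·R4.
Reading off the reduced rows gives x_1 = -5, x_2 = 6, x_3 = 1, x_4 = 3.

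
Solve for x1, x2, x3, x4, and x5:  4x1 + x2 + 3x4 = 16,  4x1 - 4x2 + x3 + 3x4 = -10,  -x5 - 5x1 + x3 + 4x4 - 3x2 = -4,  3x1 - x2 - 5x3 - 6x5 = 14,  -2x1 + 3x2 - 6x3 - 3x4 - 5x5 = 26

Row-reduce the augmented matrix:
R1 ← R1 / (4).
R2 ← R2 − 4·R1.
R3 ← R3 + 5·R1.
R4 ← R4 − 3·R1.
R5 ← R5 + 2·R1.
R2 ← R2 / (-5).
R1 ← R1 − 1/4·R2.
R3 ← R3 + 7/4·R2.
R4 ← R4 + 7/4·R2.
R5 ← R5 − 7/2·R2.
R3 ← R3 / (13/20).
R1 ← R1 − 1/20·R3.
R2 ← R2 + 1/5·R3.
R4 ← R4 + 107/20·R3.
R5 ← R5 + 53/10·R3.
R4 ← R4 / (800/13).
R1 ← R1 − 2/13·R4.
R2 ← R2 − 31/13·R4.
R3 ← R3 − 155/13·R4.
R5 ← R5 − 802/13·R4.
R5 ← R5 / (89/80).
R1 ← R1 − 9/80·R5.
R2 ← R2 − 39/160·R5.
R3 ← R3 − 39/32·R5.
R4 ← R4 + 37/160·R5.
Reading off the reduced rows gives x1 = 0, x2 = 4, x3 = -6, x4 = 4, x5 = 2.

x1 = 0, x2 = 4, x3 = -6, x4 = 4, x5 = 2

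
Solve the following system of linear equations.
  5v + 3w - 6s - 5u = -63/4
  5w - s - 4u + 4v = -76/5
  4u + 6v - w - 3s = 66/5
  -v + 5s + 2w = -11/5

u = 11/4, v = 1/5, w = -1, s = 0

Row-reduce the augmented matrix:
R1 ← R1 / (-5).
R2 ← R2 + 4·R1.
R3 ← R3 − 4·R1.
Swap R2 and R3.
R2 ← R2 / (10).
R1 ← R1 + 1·R2.
R4 ← R4 + 1·R2.
R3 ← R3 / (13/5).
R1 ← R1 + 23/50·R3.
R2 ← R2 − 7/50·R3.
R4 ← R4 − 107/50·R3.
R4 ← R4 / (71/65).
R1 ← R1 − 71/65·R4.
R2 ← R2 + 64/65·R4.
R3 ← R3 − 19/13·R4.
Reading off the reduced rows gives u = 11/4, v = 1/5, w = -1, s = 0.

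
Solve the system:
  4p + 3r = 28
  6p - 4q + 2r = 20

Row-reduce:
R1 ← R1 / (4).
R2 ← R2 − 6·R1.
R2 ← R2 / (-4).
Rank is 2 with 3 unknowns, leaving r free.

infinitely many solutions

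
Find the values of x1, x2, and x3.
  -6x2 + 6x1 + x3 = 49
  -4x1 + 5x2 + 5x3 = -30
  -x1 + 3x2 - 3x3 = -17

Row-reduce the augmented matrix:
R1 ← R1 / (6).
R2 ← R2 + 4·R1.
R3 ← R3 + 1·R1.
R1 ← R1 + 1·R2.
R3 ← R3 − 2·R2.
R3 ← R3 / (-85/6).
R1 ← R1 − 35/6·R3.
R2 ← R2 − 17/3·R3.
Reading off the reduced rows gives x1 = 5, x2 = -3, x3 = 1.

x1 = 5, x2 = -3, x3 = 1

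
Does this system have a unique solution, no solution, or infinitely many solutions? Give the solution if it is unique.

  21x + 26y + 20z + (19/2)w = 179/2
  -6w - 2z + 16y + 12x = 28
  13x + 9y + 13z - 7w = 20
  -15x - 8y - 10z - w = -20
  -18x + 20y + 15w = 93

no solution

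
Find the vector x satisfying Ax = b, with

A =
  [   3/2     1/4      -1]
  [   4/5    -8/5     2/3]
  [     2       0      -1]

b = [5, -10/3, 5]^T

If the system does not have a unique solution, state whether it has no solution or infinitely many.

x_1 = 0, x_2 = 0, x_3 = -5

Row-reduce the augmented matrix:
R1 ← R1 / (3/2).
R2 ← R2 − 4/5·R1.
R3 ← R3 − 2·R1.
R2 ← R2 / (-26/15).
R1 ← R1 − 1/6·R2.
R3 ← R3 + 1/3·R2.
R3 ← R3 / (4/39).
R1 ← R1 + 43/78·R3.
R2 ← R2 + 9/13·R3.
Reading off the reduced rows gives x_1 = 0, x_2 = 0, x_3 = -5.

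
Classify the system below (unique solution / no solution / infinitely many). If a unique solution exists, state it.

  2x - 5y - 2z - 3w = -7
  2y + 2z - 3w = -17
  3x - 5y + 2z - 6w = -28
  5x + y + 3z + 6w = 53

x = 6, y = 2, z = -3, w = 5

Row-reduce the augmented matrix:
R1 ← R1 / (2).
R3 ← R3 − 3·R1.
R4 ← R4 − 5·R1.
R2 ← R2 / (2).
R1 ← R1 + 5/2·R2.
R3 ← R3 − 5/2·R2.
R4 ← R4 − 27/2·R2.
R3 ← R3 / (5/2).
R1 ← R1 − 3/2·R3.
R2 ← R2 − 1·R3.
R4 ← R4 + 11/2·R3.
R4 ← R4 / (387/10).
R1 ← R1 + 33/5·R4.
R2 ← R2 + 12/5·R4.
R3 ← R3 − 9/10·R4.
Reading off the reduced rows gives x = 6, y = 2, z = -3, w = 5.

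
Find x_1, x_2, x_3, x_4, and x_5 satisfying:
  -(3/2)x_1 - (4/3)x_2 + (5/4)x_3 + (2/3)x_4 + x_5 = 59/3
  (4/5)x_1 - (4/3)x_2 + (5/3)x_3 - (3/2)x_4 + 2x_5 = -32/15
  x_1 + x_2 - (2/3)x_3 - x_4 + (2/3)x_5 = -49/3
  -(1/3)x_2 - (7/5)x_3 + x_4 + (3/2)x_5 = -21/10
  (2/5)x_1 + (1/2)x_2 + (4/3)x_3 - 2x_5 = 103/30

x_1 = -6, x_2 = -3, x_3 = 4, x_4 = 4, x_5 = -1

Row-reduce the augmented matrix:
R1 ← R1 / (-3/2).
R2 ← R2 − 4/5·R1.
R3 ← R3 − 1·R1.
R5 ← R5 − 2/5·R1.
R2 ← R2 / (-92/45).
R1 ← R1 − 8/9·R2.
R3 ← R3 − 1/9·R2.
R4 ← R4 + 1/3·R2.
R5 ← R5 − 13/90·R2.
R3 ← R3 / (27/92).
R1 ← R1 − 25/138·R3.
R2 ← R2 + 105/92·R3.
R4 ← R4 + 819/460·R3.
R5 ← R5 − 337/184·R3.
R4 ← R4 / (-461/180).
R1 ← R1 + 545/972·R4.
R2 ← R2 + 199/108·R4.
R3 ← R3 + 341/162·R4.
R5 ← R5 − 2561/648·R4.
R5 ← R5 / (234701/49788).
R1 ← R1 + 199025/74682·R5.
R2 ← R2 + 22579/8298·R5.
R3 ← R3 + 40025/12447·R5.
R4 ← R4 + 1802/461·R5.
Reading off the reduced rows gives x_1 = -6, x_2 = -3, x_3 = 4, x_4 = 4, x_5 = -1.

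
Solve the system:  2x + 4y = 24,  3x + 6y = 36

infinitely many solutions

Row-reduce:
R1 ← R1 / (2).
R2 ← R2 − 3·R1.
Rank is 1 with 2 unknowns, leaving y free.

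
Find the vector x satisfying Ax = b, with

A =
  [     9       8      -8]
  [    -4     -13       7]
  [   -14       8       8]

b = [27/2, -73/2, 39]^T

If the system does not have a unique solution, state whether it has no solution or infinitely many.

Row-reduce the augmented matrix:
R1 ← R1 / (9).
R2 ← R2 + 4·R1.
R3 ← R3 + 14·R1.
R2 ← R2 / (-85/9).
R1 ← R1 − 8/9·R2.
R3 ← R3 − 184/9·R2.
R3 ← R3 / (256/85).
R1 ← R1 + 48/85·R3.
R2 ← R2 + 31/85·R3.
Reading off the reduced rows gives x_1 = -5/2, x_2 = 5/2, x_3 = -2.

x_1 = -5/2, x_2 = 5/2, x_3 = -2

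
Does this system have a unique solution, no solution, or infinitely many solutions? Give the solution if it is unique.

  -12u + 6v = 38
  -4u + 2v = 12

no solution

Row-reduce:
R1 ← R1 / (-12).
R2 ← R2 + 4·R1.
Row 2 reduces to 0 = -2/3, a contradiction. The system is inconsistent.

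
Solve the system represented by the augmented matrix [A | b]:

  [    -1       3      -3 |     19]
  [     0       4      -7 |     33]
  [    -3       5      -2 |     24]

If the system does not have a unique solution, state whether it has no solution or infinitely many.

infinitely many solutions

Row-reduce:
R1 ← R1 / (-1).
R3 ← R3 + 3·R1.
R2 ← R2 / (4).
R1 ← R1 + 3·R2.
R3 ← R3 + 4·R2.
Rank is 2 with 3 unknowns, leaving x_3 free.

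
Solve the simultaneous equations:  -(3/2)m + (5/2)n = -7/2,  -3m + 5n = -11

no solution

Row-reduce:
R1 ← R1 / (-3/2).
R2 ← R2 + 3·R1.
Row 2 reduces to 0 = -4, a contradiction. The system is inconsistent.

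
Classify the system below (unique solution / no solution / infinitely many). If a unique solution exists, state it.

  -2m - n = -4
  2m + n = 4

infinitely many solutions

Row-reduce:
R1 ← R1 / (-2).
R2 ← R2 − 2·R1.
Rank is 1 with 2 unknowns, leaving n free.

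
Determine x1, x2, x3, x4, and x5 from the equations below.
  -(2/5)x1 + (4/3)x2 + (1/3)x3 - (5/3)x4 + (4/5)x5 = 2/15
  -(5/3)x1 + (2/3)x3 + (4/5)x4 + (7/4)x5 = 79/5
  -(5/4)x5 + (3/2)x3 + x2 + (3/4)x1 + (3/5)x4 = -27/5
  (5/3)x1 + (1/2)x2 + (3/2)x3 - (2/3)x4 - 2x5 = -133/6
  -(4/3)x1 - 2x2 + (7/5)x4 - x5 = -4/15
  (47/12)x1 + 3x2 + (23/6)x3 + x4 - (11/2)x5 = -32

x1 = -4, x2 = 5, x3 = -4, x4 = 6, x5 = 4

Row-reduce the augmented matrix:
R1 ← R1 / (-2/5).
R2 ← R2 + 5/3·R1.
R3 ← R3 − 3/4·R1.
R4 ← R4 − 5/3·R1.
R5 ← R5 + 4/3·R1.
R6 ← R6 − 47/12·R1.
R2 ← R2 / (-50/9).
R1 ← R1 + 10/3·R2.
R3 ← R3 − 7/2·R2.
R4 ← R4 − 109/18·R2.
R5 ← R5 + 58/9·R2.
R6 ← R6 − 289/18·R2.
R3 ← R3 / (167/100).
R1 ← R1 + 2/5·R3.
R2 ← R2 − 13/100·R3.
R4 ← R4 − 1261/600·R3.
R5 ← R5 + 41/150·R3.
R6 ← R6 − 501/100·R3.
R4 ← R4 / (-5341/2505).
R1 ← R1 − 14/167·R4.
R2 ← R2 + 1317/835·R4.
R3 ← R3 − 1177/835·R4.
R5 ← R5 + 823/501·R4.
R5 ← R5 / (-1217605/512736).
R1 ← R1 + 14741/12208·R5.
R2 ← R2 + 10657/170912·R5.
R3 ← R3 + 14557/170912·R5.
R4 ← R4 + 43945/170912·R5.
R6 reduces to 0 = 0, so the extra equation is consistent.
Reading off the reduced rows gives x1 = -4, x2 = 5, x3 = -4, x4 = 6, x5 = 4.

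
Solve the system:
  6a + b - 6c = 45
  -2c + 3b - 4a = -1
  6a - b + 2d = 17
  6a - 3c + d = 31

Row-reduce:
R1 ← R1 / (6).
R2 ← R2 + 4·R1.
R3 ← R3 − 6·R1.
R4 ← R4 − 6·R1.
R2 ← R2 / (11/3).
R1 ← R1 − 1/6·R2.
R3 ← R3 + 2·R2.
R4 ← R4 + 1·R2.
R3 ← R3 / (30/11).
R1 ← R1 + 8/11·R3.
R2 ← R2 + 18/11·R3.
R4 ← R4 − 15/11·R3.
Rank is 3 with 4 unknowns, leaving d free.

infinitely many solutions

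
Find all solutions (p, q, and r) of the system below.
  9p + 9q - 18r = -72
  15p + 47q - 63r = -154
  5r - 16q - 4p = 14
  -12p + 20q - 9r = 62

p = -5, q = 1, r = 2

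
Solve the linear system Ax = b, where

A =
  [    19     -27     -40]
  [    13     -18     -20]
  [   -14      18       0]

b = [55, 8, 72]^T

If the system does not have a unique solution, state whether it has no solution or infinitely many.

Row-reduce:
R1 ← R1 / (19).
R2 ← R2 − 13·R1.
R3 ← R3 + 14·R1.
R2 ← R2 / (9/19).
R1 ← R1 + 27/19·R2.
R3 ← R3 + 36/19·R2.
Row 3 reduces to 0 = -6, a contradiction. The system is inconsistent.

no solution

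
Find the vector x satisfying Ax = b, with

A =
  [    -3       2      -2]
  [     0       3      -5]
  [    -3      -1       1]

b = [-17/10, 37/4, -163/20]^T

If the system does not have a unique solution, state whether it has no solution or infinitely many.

Row-reduce the augmented matrix:
R1 ← R1 / (-3).
R3 ← R3 + 3·R1.
R2 ← R2 / (3).
R1 ← R1 + 2/3·R2.
R3 ← R3 + 3·R2.
R3 ← R3 / (-2).
R1 ← R1 + 4/9·R3.
R2 ← R2 + 5/3·R3.
Reading off the reduced rows gives x_1 = 2, x_2 = 3/4, x_3 = -7/5.

x_1 = 2, x_2 = 3/4, x_3 = -7/5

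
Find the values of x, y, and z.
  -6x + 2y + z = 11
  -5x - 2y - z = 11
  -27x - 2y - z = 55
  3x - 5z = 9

Row-reduce the augmented matrix:
R1 ← R1 / (-6).
R2 ← R2 + 5·R1.
R3 ← R3 + 27·R1.
R4 ← R4 − 3·R1.
R2 ← R2 / (-11/3).
R1 ← R1 + 1/3·R2.
R3 ← R3 + 11·R2.
R4 ← R4 − 1·R2.
Swap R3 and R4.
R3 ← R3 / (-5).
R2 ← R2 − 1/2·R3.
R4 reduces to 0 = 0, so the extra equation is consistent.
Reading off the reduced rows gives x = -2, y = 1, z = -3.

x = -2, y = 1, z = -3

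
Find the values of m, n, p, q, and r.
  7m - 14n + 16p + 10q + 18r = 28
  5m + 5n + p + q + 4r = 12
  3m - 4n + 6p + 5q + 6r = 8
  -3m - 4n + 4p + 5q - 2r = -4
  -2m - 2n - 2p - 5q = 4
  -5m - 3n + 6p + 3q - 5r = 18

m = 0, n = 2, p = 6, q = -4, r = 0

Row-reduce the augmented matrix:
R1 ← R1 / (7).
R2 ← R2 − 5·R1.
R3 ← R3 − 3·R1.
R4 ← R4 + 3·R1.
R5 ← R5 + 2·R1.
R6 ← R6 + 5·R1.
R2 ← R2 / (15).
R1 ← R1 + 2·R2.
R3 ← R3 − 2·R2.
R4 ← R4 + 10·R2.
R5 ← R5 + 6·R2.
R6 ← R6 + 13·R2.
R3 ← R3 / (8/15).
R1 ← R1 − 94/105·R3.
R2 ← R2 + 73/105·R3.
R4 ← R4 − 82/21·R3.
R5 ← R5 + 8/5·R3.
R6 ← R6 − 881/105·R3.
R4 ← R4 / (-169/28).
R1 ← R1 + 55/28·R4.
R2 ← R2 − 89/56·R4.
R3 ← R3 − 23/8·R4.
R6 ← R6 + 1081/56·R4.
Swap R5 and R6.
R5 ← R5 / (-43/13).
R1 ← R1 − 14/13·R5.
R2 ← R2 + 4/13·R5.
R3 ← R3 − 10/13·R5.
R4 ← R4 + 8/13·R5.
R6 reduces to 0 = 0, so the extra equation is consistent.
Reading off the reduced rows gives m = 0, n = 2, p = 6, q = -4, r = 0.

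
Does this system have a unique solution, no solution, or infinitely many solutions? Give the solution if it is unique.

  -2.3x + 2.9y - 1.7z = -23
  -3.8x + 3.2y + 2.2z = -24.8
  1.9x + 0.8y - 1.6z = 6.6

Row-reduce the augmented matrix:
R1 ← R1 / (-23/10).
R2 ← R2 + 19/5·R1.
R3 ← R3 − 19/10·R1.
R2 ← R2 / (-183/115).
R1 ← R1 + 29/23·R2.
R3 ← R3 − 147/46·R2.
R3 ← R3 / (4303/610).
R1 ← R1 + 197/61·R3.
R2 ← R2 + 192/61·R3.
Reading off the reduced rows gives x = 6, y = -2, z = 2.

x = 6, y = -2, z = 2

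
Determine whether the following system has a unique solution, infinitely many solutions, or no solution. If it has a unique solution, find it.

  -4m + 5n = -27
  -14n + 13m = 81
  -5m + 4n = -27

m = 3, n = -3

Row-reduce the augmented matrix:
R1 ← R1 / (-4).
R2 ← R2 − 13·R1.
R3 ← R3 + 5·R1.
R2 ← R2 / (9/4).
R1 ← R1 + 5/4·R2.
R3 ← R3 + 9/4·R2.
R3 reduces to 0 = 0, so the extra equation is consistent.
Reading off the reduced rows gives m = 3, n = -3.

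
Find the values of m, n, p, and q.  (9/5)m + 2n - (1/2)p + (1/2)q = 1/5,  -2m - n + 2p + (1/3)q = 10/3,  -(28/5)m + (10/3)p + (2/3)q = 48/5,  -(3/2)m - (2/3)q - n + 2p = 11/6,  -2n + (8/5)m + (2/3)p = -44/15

m = -1, n = 1, p = 1, q = 1

Row-reduce the augmented matrix:
R1 ← R1 / (9/5).
R2 ← R2 + 2·R1.
R3 ← R3 + 28/5·R1.
R4 ← R4 + 3/2·R1.
R5 ← R5 − 8/5·R1.
R2 ← R2 / (11/9).
R1 ← R1 − 10/9·R2.
R3 ← R3 − 56/9·R2.
R4 ← R4 − 2/3·R2.
R5 ← R5 + 34/9·R2.
R3 ← R3 / (-184/33).
R1 ← R1 + 35/22·R3.
R2 ← R2 − 13/11·R3.
R4 ← R4 − 35/44·R3.
R5 ← R5 − 184/33·R3.
R4 ← R4 / (-587/552).
R1 ← R1 − 35/276·R4.
R2 ← R2 − 11/46·R4.
R3 ← R3 − 19/46·R4.
R5 reduces to 0 = 0, so the extra equation is consistent.
Reading off the reduced rows gives m = -1, n = 1, p = 1, q = 1.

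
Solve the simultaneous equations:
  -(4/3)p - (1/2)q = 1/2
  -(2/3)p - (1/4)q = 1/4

infinitely many solutions

Row-reduce:
R1 ← R1 / (-4/3).
R2 ← R2 + 2/3·R1.
Rank is 1 with 2 unknowns, leaving q free.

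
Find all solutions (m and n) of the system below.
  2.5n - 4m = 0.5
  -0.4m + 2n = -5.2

m = -2, n = -3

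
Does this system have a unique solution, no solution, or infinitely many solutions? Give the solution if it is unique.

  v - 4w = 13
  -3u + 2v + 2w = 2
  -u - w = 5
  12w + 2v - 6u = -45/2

no solution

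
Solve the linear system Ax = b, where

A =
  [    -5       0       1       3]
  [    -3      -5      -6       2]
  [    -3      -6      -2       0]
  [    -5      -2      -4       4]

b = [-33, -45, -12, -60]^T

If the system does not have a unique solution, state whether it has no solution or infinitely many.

Row-reduce the augmented matrix:
R1 ← R1 / (-5).
R2 ← R2 + 3·R1.
R3 ← R3 + 3·R1.
R4 ← R4 + 5·R1.
R2 ← R2 / (-5).
R3 ← R3 + 6·R2.
R4 ← R4 + 2·R2.
R3 ← R3 / (133/25).
R1 ← R1 + 1/5·R3.
R2 ← R2 − 33/25·R3.
R4 ← R4 + 59/25·R3.
R4 ← R4 / (2/133).
R1 ← R1 + 90/133·R4.
R2 ← R2 − 62/133·R4.
R3 ← R3 + 51/133·R4.
Reading off the reduced rows gives x_1 = 6, x_2 = -3, x_3 = 6, x_4 = -3.

x_1 = 6, x_2 = -3, x_3 = 6, x_4 = -3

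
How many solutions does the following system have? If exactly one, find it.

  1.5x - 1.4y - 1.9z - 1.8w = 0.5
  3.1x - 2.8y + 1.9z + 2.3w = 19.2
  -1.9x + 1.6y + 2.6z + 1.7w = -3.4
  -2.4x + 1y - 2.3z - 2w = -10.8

x = 1, y = -3, z = -2, w = 5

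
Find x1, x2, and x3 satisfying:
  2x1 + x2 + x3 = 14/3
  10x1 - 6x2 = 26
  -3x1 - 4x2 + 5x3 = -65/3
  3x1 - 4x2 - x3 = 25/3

Row-reduce the augmented matrix:
R1 ← R1 / (2).
R2 ← R2 − 10·R1.
R3 ← R3 + 3·R1.
R4 ← R4 − 3·R1.
R2 ← R2 / (-11).
R1 ← R1 − 1/2·R2.
R3 ← R3 + 5/2·R2.
R4 ← R4 + 11/2·R2.
R3 ← R3 / (84/11).
R1 ← R1 − 3/11·R3.
R2 ← R2 − 5/11·R3.
R4 reduces to 0 = 0, so the extra equation is consistent.
Reading off the reduced rows gives x1 = 3, x2 = 2/3, x3 = -2.

x1 = 3, x2 = 2/3, x3 = -2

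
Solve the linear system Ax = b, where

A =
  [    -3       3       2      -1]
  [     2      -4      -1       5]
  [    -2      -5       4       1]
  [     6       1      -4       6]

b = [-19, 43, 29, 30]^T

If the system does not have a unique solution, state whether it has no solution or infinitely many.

x_1 = 2, x_2 = -4, x_3 = 2, x_4 = 5

Row-reduce the augmented matrix:
R1 ← R1 / (-3).
R2 ← R2 − 2·R1.
R3 ← R3 + 2·R1.
R4 ← R4 − 6·R1.
R2 ← R2 / (-2).
R1 ← R1 + 1·R2.
R3 ← R3 + 7·R2.
R4 ← R4 − 7·R2.
R3 ← R3 / (3/2).
R1 ← R1 + 5/6·R3.
R2 ← R2 + 1/6·R3.
R4 ← R4 − 7/6·R3.
R4 ← R4 / (89/3).
R1 ← R1 + 28/3·R4.
R2 ← R2 + 11/3·R4.
R3 ← R3 + 9·R4.
Reading off the reduced rows gives x_1 = 2, x_2 = -4, x_3 = 2, x_4 = 5.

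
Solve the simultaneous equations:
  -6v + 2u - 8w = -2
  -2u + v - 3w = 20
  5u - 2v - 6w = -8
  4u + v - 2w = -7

u = -4, v = 3, w = -3

Row-reduce the augmented matrix:
R1 ← R1 / (2).
R2 ← R2 + 2·R1.
R3 ← R3 − 5·R1.
R4 ← R4 − 4·R1.
R2 ← R2 / (-5).
R1 ← R1 + 3·R2.
R3 ← R3 − 13·R2.
R4 ← R4 − 13·R2.
R3 ← R3 / (-73/5).
R1 ← R1 − 13/5·R3.
R2 ← R2 − 11/5·R3.
R4 ← R4 + 73/5·R3.
R4 reduces to 0 = 0, so the extra equation is consistent.
Reading off the reduced rows gives u = -4, v = 3, w = -3.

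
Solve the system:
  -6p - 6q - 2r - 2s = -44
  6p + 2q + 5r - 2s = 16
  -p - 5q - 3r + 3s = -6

infinitely many solutions

Row-reduce:
R1 ← R1 / (-6).
R2 ← R2 − 6·R1.
R3 ← R3 + 1·R1.
R2 ← R2 / (-4).
R1 ← R1 − 1·R2.
R3 ← R3 + 4·R2.
R3 ← R3 / (-17/3).
R1 ← R1 − 13/12·R3.
R2 ← R2 + 3/4·R3.
Rank is 3 with 4 unknowns, leaving s free.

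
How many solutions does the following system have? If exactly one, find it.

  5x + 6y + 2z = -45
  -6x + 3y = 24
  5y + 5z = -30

x = -5, y = -2, z = -4

Row-reduce the augmented matrix:
R1 ← R1 / (5).
R2 ← R2 + 6·R1.
R2 ← R2 / (51/5).
R1 ← R1 − 6/5·R2.
R3 ← R3 − 5·R2.
R3 ← R3 / (65/17).
R1 ← R1 − 2/17·R3.
R2 ← R2 − 4/17·R3.
Reading off the reduced rows gives x = -5, y = -2, z = -4.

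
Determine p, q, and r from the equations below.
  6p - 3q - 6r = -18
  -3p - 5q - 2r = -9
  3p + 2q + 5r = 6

Row-reduce the augmented matrix:
R1 ← R1 / (6).
R2 ← R2 + 3·R1.
R3 ← R3 − 3·R1.
R2 ← R2 / (-13/2).
R1 ← R1 + 1/2·R2.
R3 ← R3 − 7/2·R2.
R3 ← R3 / (69/13).
R1 ← R1 + 8/13·R3.
R2 ← R2 − 10/13·R3.
Reading off the reduced rows gives p = -1, q = 2, r = 1.

p = -1, q = 2, r = 1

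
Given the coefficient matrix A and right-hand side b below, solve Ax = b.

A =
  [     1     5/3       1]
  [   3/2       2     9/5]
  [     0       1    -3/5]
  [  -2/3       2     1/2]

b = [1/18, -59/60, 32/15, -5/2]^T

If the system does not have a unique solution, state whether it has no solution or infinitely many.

x_1 = 5/2, x_2 = 1/3, x_3 = -3

Row-reduce the augmented matrix:
R2 ← R2 − 3/2·R1.
R4 ← R4 + 2/3·R1.
R2 ← R2 / (-1/2).
R1 ← R1 − 5/3·R2.
R3 ← R3 − 1·R2.
R4 ← R4 − 28/9·R2.
Swap R3 and R4.
R3 ← R3 / (91/30).
R1 ← R1 − 2·R3.
R2 ← R2 + 3/5·R3.
R4 reduces to 0 = 0, so the extra equation is consistent.
Reading off the reduced rows gives x_1 = 5/2, x_2 = 1/3, x_3 = -3.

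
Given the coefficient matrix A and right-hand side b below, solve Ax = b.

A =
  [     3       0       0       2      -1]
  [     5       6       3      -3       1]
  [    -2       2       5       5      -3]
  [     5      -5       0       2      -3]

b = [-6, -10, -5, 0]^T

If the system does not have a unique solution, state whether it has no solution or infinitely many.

infinitely many solutions

Row-reduce:
R1 ← R1 / (3).
R2 ← R2 − 5·R1.
R3 ← R3 + 2·R1.
R4 ← R4 − 5·R1.
R2 ← R2 / (6).
R3 ← R3 − 2·R2.
R4 ← R4 + 5·R2.
R3 ← R3 / (4).
R2 ← R2 − 1/2·R3.
R4 ← R4 − 5/2·R3.
R4 ← R4 / (-107/9).
R1 ← R1 − 2/3·R4.
R2 ← R2 + 19/9·R4.
R3 ← R3 − 19/9·R4.
Rank is 4 with 5 unknowns, leaving x_5 free.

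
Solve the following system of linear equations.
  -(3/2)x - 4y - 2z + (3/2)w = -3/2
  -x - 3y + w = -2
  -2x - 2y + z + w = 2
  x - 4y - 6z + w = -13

Row-reduce:
R1 ← R1 / (-3/2).
R2 ← R2 + 1·R1.
R3 ← R3 + 2·R1.
R4 ← R4 − 1·R1.
R2 ← R2 / (-1/3).
R1 ← R1 − 8/3·R2.
R3 ← R3 − 10/3·R2.
R4 ← R4 + 20/3·R2.
R3 ← R3 / (17).
R1 ← R1 − 12·R3.
R2 ← R2 + 4·R3.
R4 ← R4 + 34·R3.
Row 4 reduces to 0 = -6, a contradiction. The system is inconsistent.

no solution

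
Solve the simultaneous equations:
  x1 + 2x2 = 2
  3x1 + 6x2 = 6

infinitely many solutions

Row-reduce:
R2 ← R2 − 3·R1.
Rank is 1 with 2 unknowns, leaving x2 free.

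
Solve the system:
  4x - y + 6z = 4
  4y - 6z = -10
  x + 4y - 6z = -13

Row-reduce the augmented matrix:
R1 ← R1 / (4).
R3 ← R3 − 1·R1.
R2 ← R2 / (4).
R1 ← R1 + 1/4·R2.
R3 ← R3 − 17/4·R2.
R3 ← R3 / (-9/8).
R1 ← R1 − 9/8·R3.
R2 ← R2 + 3/2·R3.
Reading off the reduced rows gives x = -3, y = 2, z = 3.

x = -3, y = 2, z = 3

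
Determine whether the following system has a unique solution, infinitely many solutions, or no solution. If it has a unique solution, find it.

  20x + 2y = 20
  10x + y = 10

Row-reduce:
R1 ← R1 / (20).
R2 ← R2 − 10·R1.
Rank is 1 with 2 unknowns, leaving y free.

infinitely many solutions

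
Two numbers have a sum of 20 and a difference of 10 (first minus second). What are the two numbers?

first number: 15, second number: 5

Let x = first number, y = second number.
  x + y = 20
  x - y = 10
From equation 1: x = 20 − y.
Substitute into equation 2 and solve: y = 5.
Then x = 15.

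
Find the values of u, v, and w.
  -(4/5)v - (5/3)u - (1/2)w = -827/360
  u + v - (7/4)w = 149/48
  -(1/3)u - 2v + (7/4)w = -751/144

u = 1/3, v = 7/3, w = -1/4

Row-reduce the augmented matrix:
R1 ← R1 / (-5/3).
R2 ← R2 − 1·R1.
R3 ← R3 + 1/3·R1.
R2 ← R2 / (13/25).
R1 ← R1 − 12/25·R2.
R3 ← R3 + 46/25·R2.
R3 ← R3 / (-281/52).
R1 ← R1 − 57/26·R3.
R2 ← R2 + 205/52·R3.
Reading off the reduced rows gives u = 1/3, v = 7/3, w = -1/4.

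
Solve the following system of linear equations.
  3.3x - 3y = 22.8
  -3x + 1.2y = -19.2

x = 6, y = -1

Row-reduce the augmented matrix:
R1 ← R1 / (33/10).
R2 ← R2 + 3·R1.
R2 ← R2 / (-84/55).
R1 ← R1 + 10/11·R2.
Reading off the reduced rows gives x = 6, y = -1.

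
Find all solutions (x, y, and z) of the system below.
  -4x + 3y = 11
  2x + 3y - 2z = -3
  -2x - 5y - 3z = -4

x = -2, y = 1, z = 1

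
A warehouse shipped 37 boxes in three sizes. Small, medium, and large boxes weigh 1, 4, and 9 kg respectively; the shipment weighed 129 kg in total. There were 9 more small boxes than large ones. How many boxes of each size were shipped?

Let s = small boxes, m = medium boxes, l = large boxes.
  s + m + l = 37
  s + 4m + 9l = 129
  s - l = 9
Row-reduce the augmented matrix:
R2 ← R2 − 1·R1.
R3 ← R3 − 1·R1.
R2 ← R2 / (3).
R1 ← R1 − 1·R2.
R3 ← R3 + 1·R2.
R3 ← R3 / (2/3).
R1 ← R1 + 5/3·R3.
R2 ← R2 − 8/3·R3.
Reading off the reduced rows gives s = 13, m = 20, l = 4.

small boxes: 13, medium boxes: 20, large boxes: 4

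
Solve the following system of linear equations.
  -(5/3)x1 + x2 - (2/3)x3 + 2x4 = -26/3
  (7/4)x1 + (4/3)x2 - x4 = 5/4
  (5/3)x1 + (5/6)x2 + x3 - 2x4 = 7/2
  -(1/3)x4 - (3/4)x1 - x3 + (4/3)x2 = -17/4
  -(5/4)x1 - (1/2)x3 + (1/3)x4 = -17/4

Row-reduce:
R1 ← R1 / (-5/3).
R2 ← R2 − 7/4·R1.
R3 ← R3 − 5/3·R1.
R4 ← R4 + 3/4·R1.
R5 ← R5 + 5/4·R1.
R2 ← R2 / (143/60).
R1 ← R1 + 3/5·R2.
R3 ← R3 − 11/6·R2.
R4 ← R4 − 53/60·R2.
R5 ← R5 + 3/4·R2.
R3 ← R3 / (34/39).
R1 ← R1 − 32/143·R3.
R2 ← R2 + 42/143·R3.
R4 ← R4 + 63/143·R3.
R5 ← R5 + 63/286·R3.
R4 ← R4 / (-211/102).
R1 ← R1 + 12/17·R4.
R2 ← R2 − 3/17·R4.
R3 ← R3 + 33/34·R4.
R5 ← R5 + 211/204·R4.
Row 5 reduces to 0 = -3/2, a contradiction. The system is inconsistent.

no solution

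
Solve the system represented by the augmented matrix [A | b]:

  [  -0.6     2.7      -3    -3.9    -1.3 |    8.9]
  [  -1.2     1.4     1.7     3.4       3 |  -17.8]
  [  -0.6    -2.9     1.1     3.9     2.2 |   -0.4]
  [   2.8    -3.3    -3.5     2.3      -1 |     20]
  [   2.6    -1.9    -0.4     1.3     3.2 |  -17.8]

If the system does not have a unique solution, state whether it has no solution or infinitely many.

x_1 = -4, x_2 = -3, x_3 = -4, x_4 = 1, x_5 = -5

Row-reduce the augmented matrix:
R1 ← R1 / (-3/5).
R2 ← R2 + 6/5·R1.
R3 ← R3 + 3/5·R1.
R4 ← R4 − 14/5·R1.
R5 ← R5 − 13/5·R1.
R2 ← R2 / (-4).
R1 ← R1 + 9/2·R2.
R3 ← R3 + 28/5·R2.
R4 ← R4 − 93/10·R2.
R5 ← R5 − 49/5·R2.
R3 ← R3 / (-167/25).
R1 ← R1 + 293/80·R3.
R2 ← R2 + 77/40·R3.
R4 ← R4 − 161/400·R3.
R5 ← R5 − 1093/200·R3.
R4 ← R4 / (129127/13360).
R1 ← R1 + 4755/2672·R4.
R2 ← R2 + 707/1336·R4.
R3 ← R3 − 197/167·R4.
R5 ← R5 − 36027/6680·R4.
R5 ← R5 / (8832214/1936905).
R1 ← R1 + 273421/387381·R5.
R2 ← R2 − 125755/774762·R5.
R3 ← R3 + 17428/387381·R5.
R4 ← R4 − 456257/774762·R5.
Reading off the reduced rows gives x_1 = -4, x_2 = -3, x_3 = -4, x_4 = 1, x_5 = -5.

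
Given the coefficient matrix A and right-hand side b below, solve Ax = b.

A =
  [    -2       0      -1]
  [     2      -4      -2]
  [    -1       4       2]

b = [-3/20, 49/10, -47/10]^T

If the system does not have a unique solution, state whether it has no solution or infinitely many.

x_1 = 1/5, x_2 = -1, x_3 = -1/4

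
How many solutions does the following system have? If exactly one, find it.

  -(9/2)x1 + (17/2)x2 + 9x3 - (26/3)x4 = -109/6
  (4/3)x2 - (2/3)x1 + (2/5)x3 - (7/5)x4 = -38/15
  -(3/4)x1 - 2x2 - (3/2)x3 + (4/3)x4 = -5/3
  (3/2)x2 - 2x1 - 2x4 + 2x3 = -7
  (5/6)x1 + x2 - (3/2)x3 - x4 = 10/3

no solution

Row-reduce:
R1 ← R1 / (-9/2).
R2 ← R2 + 2/3·R1.
R3 ← R3 + 3/4·R1.
R4 ← R4 + 2·R1.
R5 ← R5 − 5/6·R1.
R2 ← R2 / (2/27).
R1 ← R1 + 17/9·R2.
R3 ← R3 + 41/12·R2.
R4 ← R4 + 41/18·R2.
R5 ← R5 − 139/54·R2.
R3 ← R3 / (-921/20).
R1 ← R1 + 129/5·R3.
R2 ← R2 + 63/5·R3.
R4 ← R4 + 307/10·R3.
R5 ← R5 − 163/5·R3.
Swap R4 and R5.
R4 ← R4 / (-4367/11052).
R1 ← R1 − 377/921·R4.
R2 ← R2 + 794/921·R4.
R3 ← R3 − 103/1842·R4.
Row 5 reduces to 0 = 1/6, a contradiction. The system is inconsistent.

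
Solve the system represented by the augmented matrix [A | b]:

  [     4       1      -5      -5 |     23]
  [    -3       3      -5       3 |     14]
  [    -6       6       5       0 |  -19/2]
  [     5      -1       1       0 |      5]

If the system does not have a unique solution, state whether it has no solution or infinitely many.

Row-reduce the augmented matrix:
R1 ← R1 / (4).
R2 ← R2 + 3·R1.
R3 ← R3 + 6·R1.
R4 ← R4 − 5·R1.
R2 ← R2 / (15/4).
R1 ← R1 − 1/4·R2.
R3 ← R3 − 15/2·R2.
R4 ← R4 + 9/4·R2.
R3 ← R3 / (15).
R1 ← R1 + 2/3·R3.
R2 ← R2 + 7/3·R3.
R4 ← R4 − 2·R3.
R4 ← R4 / (33/5).
R1 ← R1 + 22/15·R4.
R2 ← R2 + 17/15·R4.
R3 ← R3 + 2/5·R4.
Reading off the reduced rows gives x_1 = 2, x_2 = 5/2, x_3 = -5/2, x_4 = 0.

x_1 = 2, x_2 = 5/2, x_3 = -5/2, x_4 = 0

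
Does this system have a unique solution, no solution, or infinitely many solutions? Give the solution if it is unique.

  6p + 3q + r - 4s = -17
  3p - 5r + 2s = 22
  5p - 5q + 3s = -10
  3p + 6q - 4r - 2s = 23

p = -1, q = 4, r = -3, s = 5

Row-reduce the augmented matrix:
R1 ← R1 / (6).
R2 ← R2 − 3·R1.
R3 ← R3 − 5·R1.
R4 ← R4 − 3·R1.
R2 ← R2 / (-3/2).
R1 ← R1 − 1/2·R2.
R3 ← R3 + 15/2·R2.
R4 ← R4 − 9/2·R2.
R3 ← R3 / (80/3).
R1 ← R1 + 5/3·R3.
R2 ← R2 − 11/3·R3.
R4 ← R4 + 21·R3.
R4 ← R4 / (99/80).
R1 ← R1 + 3/16·R4.
R2 ← R2 + 63/80·R4.
R3 ← R3 + 41/80·R4.
Reading off the reduced rows gives p = -1, q = 4, r = -3, s = 5.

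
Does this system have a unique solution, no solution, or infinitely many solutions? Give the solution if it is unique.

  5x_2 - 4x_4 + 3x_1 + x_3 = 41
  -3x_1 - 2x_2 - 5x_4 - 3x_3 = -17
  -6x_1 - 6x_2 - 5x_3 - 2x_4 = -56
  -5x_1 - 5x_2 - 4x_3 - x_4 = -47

Row-reduce the augmented matrix:
R1 ← R1 / (3).
R2 ← R2 + 3·R1.
R3 ← R3 + 6·R1.
R4 ← R4 + 5·R1.
R2 ← R2 / (3).
R1 ← R1 − 5/3·R2.
R3 ← R3 − 4·R2.
R4 ← R4 − 10/3·R2.
R3 ← R3 / (-1/3).
R1 ← R1 − 13/9·R3.
R2 ← R2 + 2/3·R3.
R4 ← R4 + 1/9·R3.
R4 ← R4 / (5/3).
R1 ← R1 − 37/3·R4.
R2 ← R2 + 7·R4.
R3 ← R3 + 6·R4.
Reading off the reduced rows gives x_1 = -1, x_2 = 6, x_3 = 6, x_4 = -2.

x_1 = -1, x_2 = 6, x_3 = 6, x_4 = -2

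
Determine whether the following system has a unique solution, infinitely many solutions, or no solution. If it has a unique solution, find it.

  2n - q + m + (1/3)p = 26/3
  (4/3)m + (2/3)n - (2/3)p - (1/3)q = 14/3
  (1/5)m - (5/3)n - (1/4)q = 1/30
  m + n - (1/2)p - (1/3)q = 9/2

m = 1, n = 1, p = -1, q = -6

Row-reduce the augmented matrix:
R2 ← R2 − 4/3·R1.
R3 ← R3 − 1/5·R1.
R4 ← R4 − 1·R1.
R2 ← R2 / (-2).
R1 ← R1 − 2·R2.
R3 ← R3 + 31/15·R2.
R4 ← R4 + 1·R2.
R3 ← R3 / (146/135).
R1 ← R1 + 7/9·R3.
R2 ← R2 − 5/9·R3.
R4 ← R4 + 5/18·R3.
R4 ← R4 / (-391/3504).
R1 ← R1 + 455/584·R4.
R2 ← R2 − 33/584·R4.
R3 ← R3 + 585/584·R4.
Reading off the reduced rows gives m = 1, n = 1, p = -1, q = -6.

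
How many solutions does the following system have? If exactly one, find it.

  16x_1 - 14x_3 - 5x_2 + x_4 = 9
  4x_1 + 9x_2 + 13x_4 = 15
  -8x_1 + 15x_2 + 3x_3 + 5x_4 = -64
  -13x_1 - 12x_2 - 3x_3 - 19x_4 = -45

x_1 = 1, x_2 = -6, x_3 = 3, x_4 = 5

Row-reduce the augmented matrix:
R1 ← R1 / (16).
R2 ← R2 − 4·R1.
R3 ← R3 + 8·R1.
R4 ← R4 + 13·R1.
R2 ← R2 / (41/4).
R1 ← R1 + 5/16·R2.
R3 ← R3 − 25/2·R2.
R4 ← R4 + 257/16·R2.
R3 ← R3 / (-339/41).
R1 ← R1 + 63/82·R3.
R2 ← R2 − 14/41·R3.
R4 ← R4 + 729/82·R3.
R4 ← R4 / (2847/226).
R1 ← R1 − 313/226·R4.
R2 ← R2 − 281/339·R4.
R3 ← R3 − 412/339·R4.
Reading off the reduced rows gives x_1 = 1, x_2 = -6, x_3 = 3, x_4 = 5.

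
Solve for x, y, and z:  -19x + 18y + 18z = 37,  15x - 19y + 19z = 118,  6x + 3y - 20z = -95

x = -1, y = -3, z = 4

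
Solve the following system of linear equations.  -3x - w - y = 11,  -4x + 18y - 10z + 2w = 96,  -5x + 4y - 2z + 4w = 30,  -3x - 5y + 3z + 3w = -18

Row-reduce:
R1 ← R1 / (-3).
R2 ← R2 + 4·R1.
R3 ← R3 + 5·R1.
R4 ← R4 + 3·R1.
R2 ← R2 / (58/3).
R1 ← R1 − 1/3·R2.
R3 ← R3 − 17/3·R2.
R4 ← R4 + 4·R2.
R3 ← R3 / (27/29).
R1 ← R1 − 5/29·R3.
R2 ← R2 + 15/29·R3.
R4 ← R4 − 27/29·R3.
Rank is 3 with 4 unknowns, leaving w free.

infinitely many solutions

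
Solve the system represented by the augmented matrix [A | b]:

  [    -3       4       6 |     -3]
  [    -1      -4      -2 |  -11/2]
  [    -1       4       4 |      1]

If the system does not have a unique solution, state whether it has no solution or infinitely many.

no solution

Row-reduce:
R1 ← R1 / (-3).
R2 ← R2 + 1·R1.
R3 ← R3 + 1·R1.
R2 ← R2 / (-16/3).
R1 ← R1 + 4/3·R2.
R3 ← R3 − 8/3·R2.
Row 3 reduces to 0 = -1/4, a contradiction. The system is inconsistent.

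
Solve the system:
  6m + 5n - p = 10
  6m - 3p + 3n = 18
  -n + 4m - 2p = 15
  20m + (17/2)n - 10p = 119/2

no solution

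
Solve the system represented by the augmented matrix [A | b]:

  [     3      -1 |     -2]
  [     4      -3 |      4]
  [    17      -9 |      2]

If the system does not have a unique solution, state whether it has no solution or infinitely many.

x_1 = -2, x_2 = -4

Row-reduce the augmented matrix:
R1 ← R1 / (3).
R2 ← R2 − 4·R1.
R3 ← R3 − 17·R1.
R2 ← R2 / (-5/3).
R1 ← R1 + 1/3·R2.
R3 ← R3 + 10/3·R2.
R3 reduces to 0 = 0, so the extra equation is consistent.
Reading off the reduced rows gives x_1 = -2, x_2 = -4.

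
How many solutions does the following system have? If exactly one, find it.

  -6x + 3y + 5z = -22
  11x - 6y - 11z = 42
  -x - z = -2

infinitely many solutions

Row-reduce:
R1 ← R1 / (-6).
R2 ← R2 − 11·R1.
R3 ← R3 + 1·R1.
R2 ← R2 / (-1/2).
R1 ← R1 + 1/2·R2.
R3 ← R3 + 1/2·R2.
Rank is 2 with 3 unknowns, leaving z free.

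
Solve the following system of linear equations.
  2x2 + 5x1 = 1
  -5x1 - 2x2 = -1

Row-reduce:
R1 ← R1 / (5).
R2 ← R2 + 5·R1.
Rank is 1 with 2 unknowns, leaving x2 free.

infinitely many solutions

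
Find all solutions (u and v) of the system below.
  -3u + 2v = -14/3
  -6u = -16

Row-reduce the augmented matrix:
R1 ← R1 / (-3).
R2 ← R2 + 6·R1.
R2 ← R2 / (-4).
R1 ← R1 + 2/3·R2.
Reading off the reduced rows gives u = 8/3, v = 5/3.

u = 8/3, v = 5/3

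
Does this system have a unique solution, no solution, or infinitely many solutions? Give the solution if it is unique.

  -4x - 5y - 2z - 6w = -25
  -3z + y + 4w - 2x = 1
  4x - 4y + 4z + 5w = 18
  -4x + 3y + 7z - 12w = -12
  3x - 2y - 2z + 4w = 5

Row-reduce:
R1 ← R1 / (-4).
R2 ← R2 + 2·R1.
R3 ← R3 − 4·R1.
R4 ← R4 + 4·R1.
R5 ← R5 − 3·R1.
R2 ← R2 / (7/2).
R1 ← R1 − 5/4·R2.
R3 ← R3 + 9·R2.
R4 ← R4 − 8·R2.
R5 ← R5 + 23/4·R2.
R3 ← R3 / (-22/7).
R1 ← R1 − 17/14·R3.
R2 ← R2 + 4/7·R3.
R4 ← R4 − 95/7·R3.
R5 ← R5 + 95/14·R3.
R4 ← R4 / (1131/22).
R1 ← R1 − 245/44·R4.
R2 ← R2 + 12/11·R4.
R3 ← R3 + 119/22·R4.
R5 ← R5 + 1131/44·R4.
Row 5 reduces to 0 = -1/2, a contradiction. The system is inconsistent.

no solution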